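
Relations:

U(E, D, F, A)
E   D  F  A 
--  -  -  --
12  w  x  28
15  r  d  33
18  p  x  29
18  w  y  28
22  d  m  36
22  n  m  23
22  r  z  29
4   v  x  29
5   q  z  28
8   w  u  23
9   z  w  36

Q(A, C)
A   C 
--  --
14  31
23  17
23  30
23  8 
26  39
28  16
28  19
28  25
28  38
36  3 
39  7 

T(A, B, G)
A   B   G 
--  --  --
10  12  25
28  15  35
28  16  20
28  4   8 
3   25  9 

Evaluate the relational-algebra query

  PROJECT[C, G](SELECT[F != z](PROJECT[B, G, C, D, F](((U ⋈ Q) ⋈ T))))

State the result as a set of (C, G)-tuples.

{(16, 20), (16, 35), (16, 8), (19, 20), (19, 35), (19, 8), (25, 20), (25, 35), (25, 8), (38, 20), (38, 35), (38, 8)}

Joining U and Q on A yields {(12, w, x, 28, 16), (12, w, x, 28, 19), (12, w, x, 28, 25), (12, w, x, 28, 38), (18, w, y, 28, 16), (18, w, y, 28, 19), (18, w, y, 28, 25), (18, w, y, 28, 38), (22, d, m, 36, 3), (22, n, m, 23, 17), (22, n, m, 23, 30), (22, n, m, 23, 8), (5, q, z, 28, 16), (5, q, z, 28, 19), (5, q, z, 28, 25), (5, q, z, 28, 38), (8, w, u, 23, 17), (8, w, u, 23, 30), (8, w, u, 23, 8), (9, z, w, 36, 3)}.
Joining (U ⋈ Q) and T on A yields {(12, w, x, 28, 16, 15, 35), (12, w, x, 28, 16, 16, 20), (12, w, x, 28, 16, 4, 8), (12, w, x, 28, 19, 15, 35), (12, w, x, 28, 19, 16, 20), (12, w, x, 28, 19, 4, 8), (12, w, x, 28, 25, 15, 35), (12, w, x, 28, 25, 16, 20), (12, w, x, 28, 25, 4, 8), (12, w, x, 28, 38, 15, 35), (12, w, x, 28, 38, 16, 20), (12, w, x, 28, 38, 4, 8), (18, w, y, 28, 16, 15, 35), (18, w, y, 28, 16, 16, 20), (18, w, y, 28, 16, 4, 8), (18, w, y, 28, 19, 15, 35), (18, w, y, 28, 19, 16, 20), (18, w, y, 28, 19, 4, 8), (18, w, y, 28, 25, 15, 35), (18, w, y, 28, 25, 16, 20), (18, w, y, 28, 25, 4, 8), (18, w, y, 28, 38, 15, 35), (18, w, y, 28, 38, 16, 20), (18, w, y, 28, 38, 4, 8), (5, q, z, 28, 16, 15, 35), (5, q, z, 28, 16, 16, 20), (5, q, z, 28, 16, 4, 8), (5, q, z, 28, 19, 15, 35), (5, q, z, 28, 19, 16, 20), (5, q, z, 28, 19, 4, 8), (5, q, z, 28, 25, 15, 35), (5, q, z, 28, 25, 16, 20), (5, q, z, 28, 25, 4, 8), (5, q, z, 28, 38, 15, 35), (5, q, z, 28, 38, 16, 20), (5, q, z, 28, 38, 4, 8)}.
Projecting to B, G, C, D, F: {(15, 35, 16, q, z), (15, 35, 16, w, x), (15, 35, 16, w, y), (15, 35, 19, q, z), (15, 35, 19, w, x), (15, 35, 19, w, y), (15, 35, 25, q, z), (15, 35, 25, w, x), (15, 35, 25, w, y), (15, 35, 38, q, z), (15, 35, 38, w, x), (15, 35, 38, w, y), (16, 20, 16, q, z), (16, 20, 16, w, x), (16, 20, 16, w, y), (16, 20, 19, q, z), (16, 20, 19, w, x), (16, 20, 19, w, y), (16, 20, 25, q, z), (16, 20, 25, w, x), (16, 20, 25, w, y), (16, 20, 38, q, z), (16, 20, 38, w, x), (16, 20, 38, w, y), (4, 8, 16, q, z), (4, 8, 16, w, x), (4, 8, 16, w, y), (4, 8, 19, q, z), (4, 8, 19, w, x), (4, 8, 19, w, y), (4, 8, 25, q, z), (4, 8, 25, w, x), (4, 8, 25, w, y), (4, 8, 38, q, z), (4, 8, 38, w, x), (4, 8, 38, w, y)}
Apply σ_{F != z}; surviving tuples: {(15, 35, 16, w, x), (15, 35, 16, w, y), (15, 35, 19, w, x), (15, 35, 19, w, y), (15, 35, 25, w, x), (15, 35, 25, w, y), (15, 35, 38, w, x), (15, 35, 38, w, y), (16, 20, 16, w, x), (16, 20, 16, w, y), (16, 20, 19, w, x), (16, 20, 19, w, y), (16, 20, 25, w, x), (16, 20, 25, w, y), (16, 20, 38, w, x), (16, 20, 38, w, y), (4, 8, 16, w, x), (4, 8, 16, w, y), (4, 8, 19, w, x), (4, 8, 19, w, y), (4, 8, 25, w, x), (4, 8, 25, w, y), (4, 8, 38, w, x), (4, 8, 38, w, y)}
Projecting to C, G (12 duplicate(s) eliminated): {(16, 20), (16, 35), (16, 8), (19, 20), (19, 35), (19, 8), (25, 20), (25, 35), (25, 8), (38, 20), (38, 35), (38, 8)}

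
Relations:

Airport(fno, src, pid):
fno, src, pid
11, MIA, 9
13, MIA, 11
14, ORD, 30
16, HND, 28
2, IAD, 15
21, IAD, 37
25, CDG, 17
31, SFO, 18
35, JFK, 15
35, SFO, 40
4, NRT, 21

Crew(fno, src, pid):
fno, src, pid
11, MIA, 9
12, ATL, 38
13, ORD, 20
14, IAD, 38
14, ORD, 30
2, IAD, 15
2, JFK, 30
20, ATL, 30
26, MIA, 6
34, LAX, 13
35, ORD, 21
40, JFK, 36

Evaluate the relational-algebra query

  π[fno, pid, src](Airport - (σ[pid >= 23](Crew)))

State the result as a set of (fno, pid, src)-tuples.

Filtering on pid >= 23 leaves {(12, ATL, 38), (14, IAD, 38), (14, ORD, 30), (2, JFK, 30), (20, ATL, 30), (40, JFK, 36)}.
Difference: {(11, MIA, 9), (13, MIA, 11), (14, ORD, 30), (16, HND, 28), (2, IAD, 15), (21, IAD, 37), (25, CDG, 17), (31, SFO, 18), (35, JFK, 15), (35, SFO, 40), (4, NRT, 21)} with {(12, ATL, 38), (14, IAD, 38), (14, ORD, 30), (2, JFK, 30), (20, ATL, 30), (40, JFK, 36)} → {(11, MIA, 9), (13, MIA, 11), (16, HND, 28), (2, IAD, 15), (21, IAD, 37), (25, CDG, 17), (31, SFO, 18), (35, JFK, 15), (35, SFO, 40), (4, NRT, 21)}
Projecting to fno, pid, src: {(11, 9, MIA), (13, 11, MIA), (16, 28, HND), (2, 15, IAD), (21, 37, IAD), (25, 17, CDG), (31, 18, SFO), (35, 15, JFK), (35, 40, SFO), (4, 21, NRT)}

{(11, 9, MIA), (13, 11, MIA), (16, 28, HND), (2, 15, IAD), (21, 37, IAD), (25, 17, CDG), (31, 18, SFO), (35, 15, JFK), (35, 40, SFO), (4, 21, NRT)}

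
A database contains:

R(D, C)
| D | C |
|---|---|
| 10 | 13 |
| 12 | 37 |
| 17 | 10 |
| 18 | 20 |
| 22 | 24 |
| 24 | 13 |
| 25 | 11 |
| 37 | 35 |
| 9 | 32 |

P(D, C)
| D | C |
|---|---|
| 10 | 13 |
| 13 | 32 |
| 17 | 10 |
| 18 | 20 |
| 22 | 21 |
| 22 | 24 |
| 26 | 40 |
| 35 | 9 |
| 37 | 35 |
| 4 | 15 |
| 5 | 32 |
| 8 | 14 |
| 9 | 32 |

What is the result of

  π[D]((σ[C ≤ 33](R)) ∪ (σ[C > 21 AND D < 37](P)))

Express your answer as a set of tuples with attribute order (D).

Apply σ_{C ≤ 33}; surviving tuples: {(10, 13), (17, 10), (18, 20), (22, 24), (24, 13), (25, 11), (9, 32)}
Apply σ_{C > 21 AND D < 37}; surviving tuples: {(13, 32), (22, 24), (26, 40), (5, 32), (9, 32)}
Union: {(10, 13), (17, 10), (18, 20), (22, 24), (24, 13), (25, 11), (9, 32)} with {(13, 32), (22, 24), (26, 40), (5, 32), (9, 32)} → {(10, 13), (13, 32), (17, 10), (18, 20), (22, 24), (24, 13), (25, 11), (26, 40), (5, 32), (9, 32)}
Projecting to D: {10, 13, 17, 18, 22, 24, 25, 26, 5, 9}

{10, 13, 17, 18, 22, 24, 25, 26, 5, 9}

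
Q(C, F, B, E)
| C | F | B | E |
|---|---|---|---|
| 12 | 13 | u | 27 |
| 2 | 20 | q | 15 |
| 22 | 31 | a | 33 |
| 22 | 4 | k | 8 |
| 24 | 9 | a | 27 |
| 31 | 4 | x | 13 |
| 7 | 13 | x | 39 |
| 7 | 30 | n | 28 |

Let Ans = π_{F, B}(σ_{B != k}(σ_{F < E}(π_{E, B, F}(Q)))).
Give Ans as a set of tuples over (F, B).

{(13, u), (13, x), (31, a), (4, x), (9, a)}

π[E, B, F]: project onto (E, B, F) → {(13, x, 4), (15, q, 20), (27, a, 9), (27, u, 13), (28, n, 30), (33, a, 31), (39, x, 13), (8, k, 4)}
Apply σ_{F < E}; surviving tuples: {(13, x, 4), (27, a, 9), (27, u, 13), (33, a, 31), (39, x, 13), (8, k, 4)}
Apply σ_{B != k}; surviving tuples: {(13, x, 4), (27, a, 9), (27, u, 13), (33, a, 31), (39, x, 13)}
π[F, B]: project onto (F, B) → {(13, u), (13, x), (31, a), (4, x), (9, a)}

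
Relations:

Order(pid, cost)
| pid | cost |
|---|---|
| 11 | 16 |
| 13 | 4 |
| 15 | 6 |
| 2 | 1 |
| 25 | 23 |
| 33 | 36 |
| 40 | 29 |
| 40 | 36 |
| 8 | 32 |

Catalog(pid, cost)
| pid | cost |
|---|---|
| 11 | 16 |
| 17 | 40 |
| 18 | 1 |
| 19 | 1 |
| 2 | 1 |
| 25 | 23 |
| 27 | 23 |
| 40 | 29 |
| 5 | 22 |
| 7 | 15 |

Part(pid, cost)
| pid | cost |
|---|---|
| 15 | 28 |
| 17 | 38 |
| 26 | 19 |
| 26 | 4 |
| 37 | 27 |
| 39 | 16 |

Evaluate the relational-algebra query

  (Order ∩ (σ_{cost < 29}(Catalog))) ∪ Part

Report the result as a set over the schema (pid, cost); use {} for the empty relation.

Selection cost < 29: {(11, 16), (18, 1), (19, 1), (2, 1), (25, 23), (27, 23), (5, 22), (7, 15)}
Intersection: {(11, 16), (13, 4), (15, 6), (2, 1), (25, 23), (33, 36), (40, 29), (40, 36), (8, 32)} with {(11, 16), (18, 1), (19, 1), (2, 1), (25, 23), (27, 23), (5, 22), (7, 15)} → {(11, 16), (2, 1), (25, 23)}
Union: {(11, 16), (2, 1), (25, 23)} with {(15, 28), (17, 38), (26, 19), (26, 4), (37, 27), (39, 16)} → {(11, 16), (15, 28), (17, 38), (2, 1), (25, 23), (26, 19), (26, 4), (37, 27), (39, 16)}

{(11, 16), (15, 28), (17, 38), (2, 1), (25, 23), (26, 19), (26, 4), (37, 27), (39, 16)}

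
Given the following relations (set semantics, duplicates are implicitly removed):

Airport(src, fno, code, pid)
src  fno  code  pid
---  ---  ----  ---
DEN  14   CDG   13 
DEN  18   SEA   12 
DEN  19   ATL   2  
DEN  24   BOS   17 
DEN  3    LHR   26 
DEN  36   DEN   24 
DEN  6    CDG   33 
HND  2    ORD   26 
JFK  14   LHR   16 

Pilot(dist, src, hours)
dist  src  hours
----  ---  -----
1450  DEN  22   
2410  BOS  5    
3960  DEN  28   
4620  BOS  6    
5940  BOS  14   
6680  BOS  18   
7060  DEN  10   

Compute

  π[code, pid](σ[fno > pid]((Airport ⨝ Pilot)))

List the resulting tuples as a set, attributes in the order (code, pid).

Joining Airport and Pilot on src yields {(DEN, 14, CDG, 13, 1450, 22), (DEN, 14, CDG, 13, 3960, 28), (DEN, 14, CDG, 13, 7060, 10), (DEN, 18, SEA, 12, 1450, 22), (DEN, 18, SEA, 12, 3960, 28), (DEN, 18, SEA, 12, 7060, 10), (DEN, 19, ATL, 2, 1450, 22), (DEN, 19, ATL, 2, 3960, 28), (DEN, 19, ATL, 2, 7060, 10), (DEN, 24, BOS, 17, 1450, 22), (DEN, 24, BOS, 17, 3960, 28), (DEN, 24, BOS, 17, 7060, 10), (DEN, 3, LHR, 26, 1450, 22), (DEN, 3, LHR, 26, 3960, 28), (DEN, 3, LHR, 26, 7060, 10), (DEN, 36, DEN, 24, 1450, 22), (DEN, 36, DEN, 24, 3960, 28), (DEN, 36, DEN, 24, 7060, 10), (DEN, 6, CDG, 33, 1450, 22), (DEN, 6, CDG, 33, 3960, 28), (DEN, 6, CDG, 33, 7060, 10)}.
Apply σ_{fno > pid}; surviving tuples: {(DEN, 14, CDG, 13, 1450, 22), (DEN, 14, CDG, 13, 3960, 28), (DEN, 14, CDG, 13, 7060, 10), (DEN, 18, SEA, 12, 1450, 22), (DEN, 18, SEA, 12, 3960, 28), (DEN, 18, SEA, 12, 7060, 10), (DEN, 19, ATL, 2, 1450, 22), (DEN, 19, ATL, 2, 3960, 28), (DEN, 19, ATL, 2, 7060, 10), (DEN, 24, BOS, 17, 1450, 22), (DEN, 24, BOS, 17, 3960, 28), (DEN, 24, BOS, 17, 7060, 10), (DEN, 36, DEN, 24, 1450, 22), (DEN, 36, DEN, 24, 3960, 28), (DEN, 36, DEN, 24, 7060, 10)}
Keep only column(s) code, pid (10 duplicate(s) eliminated): {(ATL, 2), (BOS, 17), (CDG, 13), (DEN, 24), (SEA, 12)}

{(ATL, 2), (BOS, 17), (CDG, 13), (DEN, 24), (SEA, 12)}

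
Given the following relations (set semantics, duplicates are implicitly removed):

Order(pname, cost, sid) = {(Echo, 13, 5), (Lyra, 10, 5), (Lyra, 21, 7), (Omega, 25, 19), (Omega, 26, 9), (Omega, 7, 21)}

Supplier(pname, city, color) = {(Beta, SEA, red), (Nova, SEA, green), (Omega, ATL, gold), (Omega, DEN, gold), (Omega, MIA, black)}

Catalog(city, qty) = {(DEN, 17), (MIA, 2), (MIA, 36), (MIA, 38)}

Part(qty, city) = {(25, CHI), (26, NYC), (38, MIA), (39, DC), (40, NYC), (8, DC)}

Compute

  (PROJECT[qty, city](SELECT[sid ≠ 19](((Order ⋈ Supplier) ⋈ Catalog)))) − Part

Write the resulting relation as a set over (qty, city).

{(17, DEN), (2, MIA), (36, MIA)}

Order ⋈ Supplier (natural join on pname): {(Omega, 25, 19, ATL, gold), (Omega, 25, 19, DEN, gold), (Omega, 25, 19, MIA, black), (Omega, 26, 9, ATL, gold), (Omega, 26, 9, DEN, gold), (Omega, 26, 9, MIA, black), (Omega, 7, 21, ATL, gold), (Omega, 7, 21, DEN, gold), (Omega, 7, 21, MIA, black)}
(Order ⋈ Supplier) ⋈ Catalog (natural join on city): {(Omega, 25, 19, DEN, gold, 17), (Omega, 25, 19, MIA, black, 2), (Omega, 25, 19, MIA, black, 36), (Omega, 25, 19, MIA, black, 38), (Omega, 26, 9, DEN, gold, 17), (Omega, 26, 9, MIA, black, 2), (Omega, 26, 9, MIA, black, 36), (Omega, 26, 9, MIA, black, 38), (Omega, 7, 21, DEN, gold, 17), (Omega, 7, 21, MIA, black, 2), (Omega, 7, 21, MIA, black, 36), (Omega, 7, 21, MIA, black, 38)}
Apply σ_{sid ≠ 19}; surviving tuples: {(Omega, 26, 9, DEN, gold, 17), (Omega, 26, 9, MIA, black, 2), (Omega, 26, 9, MIA, black, 36), (Omega, 26, 9, MIA, black, 38), (Omega, 7, 21, DEN, gold, 17), (Omega, 7, 21, MIA, black, 2), (Omega, 7, 21, MIA, black, 36), (Omega, 7, 21, MIA, black, 38)}
π_{qty, city} gives {(17, DEN), (2, MIA), (36, MIA), (38, MIA)} (4 duplicate(s) eliminated).
Difference: {(17, DEN), (2, MIA), (36, MIA), (38, MIA)} with {(25, CHI), (26, NYC), (38, MIA), (39, DC), (40, NYC), (8, DC)} → {(17, DEN), (2, MIA), (36, MIA)}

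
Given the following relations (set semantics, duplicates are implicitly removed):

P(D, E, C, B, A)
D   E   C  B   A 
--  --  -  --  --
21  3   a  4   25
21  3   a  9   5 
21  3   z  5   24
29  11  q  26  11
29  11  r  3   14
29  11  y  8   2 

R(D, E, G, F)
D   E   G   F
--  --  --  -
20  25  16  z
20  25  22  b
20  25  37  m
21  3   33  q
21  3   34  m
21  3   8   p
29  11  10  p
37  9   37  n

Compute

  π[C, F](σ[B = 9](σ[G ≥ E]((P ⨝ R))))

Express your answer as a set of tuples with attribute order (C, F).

P ⋈ R (natural join on D, E): {(21, 3, a, 4, 25, 33, q), (21, 3, a, 4, 25, 34, m), (21, 3, a, 4, 25, 8, p), (21, 3, a, 9, 5, 33, q), (21, 3, a, 9, 5, 34, m), (21, 3, a, 9, 5, 8, p), (21, 3, z, 5, 24, 33, q), (21, 3, z, 5, 24, 34, m), (21, 3, z, 5, 24, 8, p), (29, 11, q, 26, 11, 10, p), (29, 11, r, 3, 14, 10, p), (29, 11, y, 8, 2, 10, p)}
Apply σ_{G ≥ E}; surviving tuples: {(21, 3, a, 4, 25, 33, q), (21, 3, a, 4, 25, 34, m), (21, 3, a, 4, 25, 8, p), (21, 3, a, 9, 5, 33, q), (21, 3, a, 9, 5, 34, m), (21, 3, a, 9, 5, 8, p), (21, 3, z, 5, 24, 33, q), (21, 3, z, 5, 24, 34, m), (21, 3, z, 5, 24, 8, p)}
Apply σ_{B = 9}; surviving tuples: {(21, 3, a, 9, 5, 33, q), (21, 3, a, 9, 5, 34, m), (21, 3, a, 9, 5, 8, p)}
Projecting to C, F: {(a, m), (a, p), (a, q)}

{(a, m), (a, p), (a, q)}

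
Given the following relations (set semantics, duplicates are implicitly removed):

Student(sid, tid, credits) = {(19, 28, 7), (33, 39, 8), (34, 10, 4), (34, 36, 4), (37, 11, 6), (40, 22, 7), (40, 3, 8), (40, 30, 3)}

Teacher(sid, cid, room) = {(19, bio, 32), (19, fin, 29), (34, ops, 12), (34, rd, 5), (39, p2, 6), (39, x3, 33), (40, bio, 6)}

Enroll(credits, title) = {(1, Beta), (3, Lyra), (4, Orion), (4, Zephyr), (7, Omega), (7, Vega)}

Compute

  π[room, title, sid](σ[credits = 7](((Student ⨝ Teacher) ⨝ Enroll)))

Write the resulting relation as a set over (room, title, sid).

{(29, Omega, 19), (29, Vega, 19), (32, Omega, 19), (32, Vega, 19), (6, Omega, 40), (6, Vega, 40)}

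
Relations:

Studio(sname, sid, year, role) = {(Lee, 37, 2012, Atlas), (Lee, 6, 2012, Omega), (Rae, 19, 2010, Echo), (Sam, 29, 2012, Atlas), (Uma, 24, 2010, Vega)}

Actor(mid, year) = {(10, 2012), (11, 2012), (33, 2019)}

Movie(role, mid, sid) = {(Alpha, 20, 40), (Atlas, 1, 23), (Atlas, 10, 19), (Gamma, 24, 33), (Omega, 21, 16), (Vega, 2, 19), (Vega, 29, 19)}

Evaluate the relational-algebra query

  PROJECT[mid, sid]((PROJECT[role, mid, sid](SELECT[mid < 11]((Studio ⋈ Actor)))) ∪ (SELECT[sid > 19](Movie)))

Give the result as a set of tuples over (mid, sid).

{(1, 23), (10, 29), (10, 37), (10, 6), (20, 40), (24, 33)}

Joining Studio and Actor on year yields {(Lee, 37, 2012, Atlas, 10), (Lee, 37, 2012, Atlas, 11), (Lee, 6, 2012, Omega, 10), (Lee, 6, 2012, Omega, 11), (Sam, 29, 2012, Atlas, 10), (Sam, 29, 2012, Atlas, 11)}.
Apply σ_{mid < 11}; surviving tuples: {(Lee, 37, 2012, Atlas, 10), (Lee, 6, 2012, Omega, 10), (Sam, 29, 2012, Atlas, 10)}
Keep only column(s) role, mid, sid: {(Atlas, 10, 29), (Atlas, 10, 37), (Omega, 10, 6)}
Apply σ_{sid > 19}; surviving tuples: {(Alpha, 20, 40), (Atlas, 1, 23), (Gamma, 24, 33)}
Taking the union: {(Alpha, 20, 40), (Atlas, 1, 23), (Atlas, 10, 29), (Atlas, 10, 37), (Gamma, 24, 33), (Omega, 10, 6)}
Keep only column(s) mid, sid: {(1, 23), (10, 29), (10, 37), (10, 6), (20, 40), (24, 33)}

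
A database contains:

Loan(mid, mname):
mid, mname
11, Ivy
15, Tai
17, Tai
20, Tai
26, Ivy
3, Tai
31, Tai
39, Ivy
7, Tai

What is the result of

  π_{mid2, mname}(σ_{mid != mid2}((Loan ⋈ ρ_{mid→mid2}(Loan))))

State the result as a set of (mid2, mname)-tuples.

ρ[mid→mid2]: schema becomes (mid2, mname); tuples unchanged.
Joining Loan and ρ_{mid→mid2}(Loan) on mname yields {(11, Ivy, 11), (11, Ivy, 26), (11, Ivy, 39), (15, Tai, 15), (15, Tai, 17), (15, Tai, 20), (15, Tai, 3), (15, Tai, 31), (15, Tai, 7), (17, Tai, 15), (17, Tai, 17), (17, Tai, 20), (17, Tai, 3), (17, Tai, 31), (17, Tai, 7), (20, Tai, 15), (20, Tai, 17), (20, Tai, 20), (20, Tai, 3), (20, Tai, 31), (20, Tai, 7), (26, Ivy, 11), (26, Ivy, 26), (26, Ivy, 39), (3, Tai, 15), (3, Tai, 17), (3, Tai, 20), (3, Tai, 3), (3, Tai, 31), (3, Tai, 7), (31, Tai, 15), (31, Tai, 17), (31, Tai, 20), (31, Tai, 3), (31, Tai, 31), (31, Tai, 7), (39, Ivy, 11), (39, Ivy, 26), (39, Ivy, 39), (7, Tai, 15), (7, Tai, 17), (7, Tai, 20), (7, Tai, 3), (7, Tai, 31), (7, Tai, 7)}.
Selection mid != mid2: {(11, Ivy, 26), (11, Ivy, 39), (15, Tai, 17), (15, Tai, 20), (15, Tai, 3), (15, Tai, 31), (15, Tai, 7), (17, Tai, 15), (17, Tai, 20), (17, Tai, 3), (17, Tai, 31), (17, Tai, 7), (20, Tai, 15), (20, Tai, 17), (20, Tai, 3), (20, Tai, 31), (20, Tai, 7), (26, Ivy, 11), (26, Ivy, 39), (3, Tai, 15), (3, Tai, 17), (3, Tai, 20), (3, Tai, 31), (3, Tai, 7), (31, Tai, 15), (31, Tai, 17), (31, Tai, 20), (31, Tai, 3), (31, Tai, 7), (39, Ivy, 11), (39, Ivy, 26), (7, Tai, 15), (7, Tai, 17), (7, Tai, 20), (7, Tai, 3), (7, Tai, 31)}
Projecting to mid2, mname (27 duplicate(s) eliminated): {(11, Ivy), (15, Tai), (17, Tai), (20, Tai), (26, Ivy), (3, Tai), (31, Tai), (39, Ivy), (7, Tai)}

{(11, Ivy), (15, Tai), (17, Tai), (20, Tai), (26, Ivy), (3, Tai), (31, Tai), (39, Ivy), (7, Tai)}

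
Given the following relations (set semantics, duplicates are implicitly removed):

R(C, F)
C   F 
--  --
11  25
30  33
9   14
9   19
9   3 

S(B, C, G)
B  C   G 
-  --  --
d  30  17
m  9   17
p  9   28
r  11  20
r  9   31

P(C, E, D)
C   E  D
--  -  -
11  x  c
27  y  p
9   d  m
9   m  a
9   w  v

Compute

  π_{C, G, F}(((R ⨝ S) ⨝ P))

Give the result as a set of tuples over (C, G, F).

{(11, 20, 25), (9, 17, 14), (9, 17, 19), (9, 17, 3), (9, 28, 14), (9, 28, 19), (9, 28, 3), (9, 31, 14), (9, 31, 19), (9, 31, 3)}

R ⋈ S (natural join on C): {(11, 25, r, 20), (30, 33, d, 17), (9, 14, m, 17), (9, 14, p, 28), (9, 14, r, 31), (9, 19, m, 17), (9, 19, p, 28), (9, 19, r, 31), (9, 3, m, 17), (9, 3, p, 28), (9, 3, r, 31)}
(R ⨝ S) ⋈ P (natural join on C): {(11, 25, r, 20, x, c), (9, 14, m, 17, d, m), (9, 14, m, 17, m, a), (9, 14, m, 17, w, v), (9, 14, p, 28, d, m), (9, 14, p, 28, m, a), (9, 14, p, 28, w, v), (9, 14, r, 31, d, m), (9, 14, r, 31, m, a), (9, 14, r, 31, w, v), (9, 19, m, 17, d, m), (9, 19, m, 17, m, a), (9, 19, m, 17, w, v), (9, 19, p, 28, d, m), (9, 19, p, 28, m, a), (9, 19, p, 28, w, v), (9, 19, r, 31, d, m), (9, 19, r, 31, m, a), (9, 19, r, 31, w, v), (9, 3, m, 17, d, m), (9, 3, m, 17, m, a), (9, 3, m, 17, w, v), (9, 3, p, 28, d, m), (9, 3, p, 28, m, a), (9, 3, p, 28, w, v), (9, 3, r, 31, d, m), (9, 3, r, 31, m, a), (9, 3, r, 31, w, v)}
π[C, G, F]: project onto (C, G, F) (18 duplicate(s) eliminated) → {(11, 20, 25), (9, 17, 14), (9, 17, 19), (9, 17, 3), (9, 28, 14), (9, 28, 19), (9, 28, 3), (9, 31, 14), (9, 31, 19), (9, 31, 3)}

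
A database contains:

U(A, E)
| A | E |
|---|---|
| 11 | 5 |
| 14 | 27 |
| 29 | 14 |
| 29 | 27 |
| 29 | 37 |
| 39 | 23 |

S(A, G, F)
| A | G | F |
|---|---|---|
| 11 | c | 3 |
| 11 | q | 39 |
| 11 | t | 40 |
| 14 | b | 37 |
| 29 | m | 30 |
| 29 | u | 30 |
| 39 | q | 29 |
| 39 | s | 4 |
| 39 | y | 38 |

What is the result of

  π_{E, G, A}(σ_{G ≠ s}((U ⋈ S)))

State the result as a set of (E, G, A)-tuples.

{(14, m, 29), (14, u, 29), (23, q, 39), (23, y, 39), (27, b, 14), (27, m, 29), (27, u, 29), (37, m, 29), (37, u, 29), (5, c, 11), (5, q, 11), (5, t, 11)}

Joining U and S on A yields {(11, 5, c, 3), (11, 5, q, 39), (11, 5, t, 40), (14, 27, b, 37), (29, 14, m, 30), (29, 14, u, 30), (29, 27, m, 30), (29, 27, u, 30), (29, 37, m, 30), (29, 37, u, 30), (39, 23, q, 29), (39, 23, s, 4), (39, 23, y, 38)}.
σ[G ≠ s]: keep tuples satisfying G ≠ s → {(11, 5, c, 3), (11, 5, q, 39), (11, 5, t, 40), (14, 27, b, 37), (29, 14, m, 30), (29, 14, u, 30), (29, 27, m, 30), (29, 27, u, 30), (29, 37, m, 30), (29, 37, u, 30), (39, 23, q, 29), (39, 23, y, 38)}
Projecting to E, G, A: {(14, m, 29), (14, u, 29), (23, q, 39), (23, y, 39), (27, b, 14), (27, m, 29), (27, u, 29), (37, m, 29), (37, u, 29), (5, c, 11), (5, q, 11), (5, t, 11)}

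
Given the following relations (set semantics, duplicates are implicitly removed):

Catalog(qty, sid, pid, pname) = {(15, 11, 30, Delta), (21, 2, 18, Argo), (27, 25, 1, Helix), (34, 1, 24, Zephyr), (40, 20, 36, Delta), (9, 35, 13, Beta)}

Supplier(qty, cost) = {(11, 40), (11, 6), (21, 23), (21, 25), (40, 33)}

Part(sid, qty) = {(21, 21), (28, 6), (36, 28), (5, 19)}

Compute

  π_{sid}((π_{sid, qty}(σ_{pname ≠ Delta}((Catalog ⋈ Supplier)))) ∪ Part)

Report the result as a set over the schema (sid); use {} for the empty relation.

Joining Catalog and Supplier on qty yields {(21, 2, 18, Argo, 23), (21, 2, 18, Argo, 25), (40, 20, 36, Delta, 33)}.
σ[pname ≠ Delta]: keep tuples satisfying pname ≠ Delta → {(21, 2, 18, Argo, 23), (21, 2, 18, Argo, 25)}
Projecting to sid, qty (1 duplicate(s) eliminated): {(2, 21)}
Set union of the two operands is {(2, 21), (21, 21), (28, 6), (36, 28), (5, 19)}.
Projecting to sid: {2, 21, 28, 36, 5}

{2, 21, 28, 36, 5}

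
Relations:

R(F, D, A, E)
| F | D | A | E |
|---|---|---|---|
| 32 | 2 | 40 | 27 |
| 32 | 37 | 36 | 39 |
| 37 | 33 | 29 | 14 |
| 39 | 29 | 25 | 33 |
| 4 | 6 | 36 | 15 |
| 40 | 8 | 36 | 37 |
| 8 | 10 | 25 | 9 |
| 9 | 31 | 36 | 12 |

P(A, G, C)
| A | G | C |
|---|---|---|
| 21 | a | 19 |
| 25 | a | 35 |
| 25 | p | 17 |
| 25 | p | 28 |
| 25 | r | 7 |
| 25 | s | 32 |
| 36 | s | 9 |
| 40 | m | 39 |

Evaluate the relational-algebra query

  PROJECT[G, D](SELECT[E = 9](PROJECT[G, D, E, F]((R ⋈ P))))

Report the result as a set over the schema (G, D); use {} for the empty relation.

{(a, 10), (p, 10), (r, 10), (s, 10)}

R ⋈ P (natural join on A): {(32, 2, 40, 27, m, 39), (32, 37, 36, 39, s, 9), (39, 29, 25, 33, a, 35), (39, 29, 25, 33, p, 17), (39, 29, 25, 33, p, 28), (39, 29, 25, 33, r, 7), (39, 29, 25, 33, s, 32), (4, 6, 36, 15, s, 9), (40, 8, 36, 37, s, 9), (8, 10, 25, 9, a, 35), (8, 10, 25, 9, p, 17), (8, 10, 25, 9, p, 28), (8, 10, 25, 9, r, 7), (8, 10, 25, 9, s, 32), (9, 31, 36, 12, s, 9)}
Keep only column(s) G, D, E, F (2 duplicate(s) eliminated): {(a, 10, 9, 8), (a, 29, 33, 39), (m, 2, 27, 32), (p, 10, 9, 8), (p, 29, 33, 39), (r, 10, 9, 8), (r, 29, 33, 39), (s, 10, 9, 8), (s, 29, 33, 39), (s, 31, 12, 9), (s, 37, 39, 32), (s, 6, 15, 4), (s, 8, 37, 40)}
Selection E = 9: {(a, 10, 9, 8), (p, 10, 9, 8), (r, 10, 9, 8), (s, 10, 9, 8)}
Keep only column(s) G, D: {(a, 10), (p, 10), (r, 10), (s, 10)}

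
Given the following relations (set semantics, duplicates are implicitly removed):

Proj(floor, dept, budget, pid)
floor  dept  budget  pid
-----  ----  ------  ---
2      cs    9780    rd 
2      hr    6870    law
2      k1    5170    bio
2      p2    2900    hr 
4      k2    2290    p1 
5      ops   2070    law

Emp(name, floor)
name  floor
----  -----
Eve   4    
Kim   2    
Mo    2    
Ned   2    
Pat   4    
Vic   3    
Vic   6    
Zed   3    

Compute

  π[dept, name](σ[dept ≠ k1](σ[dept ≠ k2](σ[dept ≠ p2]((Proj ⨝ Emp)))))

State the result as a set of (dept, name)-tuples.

{(cs, Kim), (cs, Mo), (cs, Ned), (hr, Kim), (hr, Mo), (hr, Ned)}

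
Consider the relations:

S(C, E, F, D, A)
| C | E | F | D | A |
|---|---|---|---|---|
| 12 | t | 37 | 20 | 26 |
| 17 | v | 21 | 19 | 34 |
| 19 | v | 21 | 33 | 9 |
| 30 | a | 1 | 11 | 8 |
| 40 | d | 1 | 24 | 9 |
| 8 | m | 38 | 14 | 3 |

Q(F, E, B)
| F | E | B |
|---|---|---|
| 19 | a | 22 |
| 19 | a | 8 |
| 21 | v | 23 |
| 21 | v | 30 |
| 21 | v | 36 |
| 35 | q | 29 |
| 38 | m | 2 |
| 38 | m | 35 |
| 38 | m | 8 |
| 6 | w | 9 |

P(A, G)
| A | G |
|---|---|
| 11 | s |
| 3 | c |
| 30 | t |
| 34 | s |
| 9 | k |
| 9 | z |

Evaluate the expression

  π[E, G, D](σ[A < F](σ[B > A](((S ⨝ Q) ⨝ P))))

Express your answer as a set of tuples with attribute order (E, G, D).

{(m, c, 14), (v, k, 33), (v, z, 33)}

S ⋈ Q (natural join on E, F): {(17, v, 21, 19, 34, 23), (17, v, 21, 19, 34, 30), (17, v, 21, 19, 34, 36), (19, v, 21, 33, 9, 23), (19, v, 21, 33, 9, 30), (19, v, 21, 33, 9, 36), (8, m, 38, 14, 3, 2), (8, m, 38, 14, 3, 35), (8, m, 38, 14, 3, 8)}
(S ⨝ Q) ⋈ P (natural join on A): {(17, v, 21, 19, 34, 23, s), (17, v, 21, 19, 34, 30, s), (17, v, 21, 19, 34, 36, s), (19, v, 21, 33, 9, 23, k), (19, v, 21, 33, 9, 23, z), (19, v, 21, 33, 9, 30, k), (19, v, 21, 33, 9, 30, z), (19, v, 21, 33, 9, 36, k), (19, v, 21, 33, 9, 36, z), (8, m, 38, 14, 3, 2, c), (8, m, 38, 14, 3, 35, c), (8, m, 38, 14, 3, 8, c)}
Apply σ_{B > A}; surviving tuples: {(17, v, 21, 19, 34, 36, s), (19, v, 21, 33, 9, 23, k), (19, v, 21, 33, 9, 23, z), (19, v, 21, 33, 9, 30, k), (19, v, 21, 33, 9, 30, z), (19, v, 21, 33, 9, 36, k), (19, v, 21, 33, 9, 36, z), (8, m, 38, 14, 3, 35, c), (8, m, 38, 14, 3, 8, c)}
Apply σ_{A < F}; surviving tuples: {(19, v, 21, 33, 9, 23, k), (19, v, 21, 33, 9, 23, z), (19, v, 21, 33, 9, 30, k), (19, v, 21, 33, 9, 30, z), (19, v, 21, 33, 9, 36, k), (19, v, 21, 33, 9, 36, z), (8, m, 38, 14, 3, 35, c), (8, m, 38, 14, 3, 8, c)}
Keep only column(s) E, G, D (5 duplicate(s) eliminated): {(m, c, 14), (v, k, 33), (v, z, 33)}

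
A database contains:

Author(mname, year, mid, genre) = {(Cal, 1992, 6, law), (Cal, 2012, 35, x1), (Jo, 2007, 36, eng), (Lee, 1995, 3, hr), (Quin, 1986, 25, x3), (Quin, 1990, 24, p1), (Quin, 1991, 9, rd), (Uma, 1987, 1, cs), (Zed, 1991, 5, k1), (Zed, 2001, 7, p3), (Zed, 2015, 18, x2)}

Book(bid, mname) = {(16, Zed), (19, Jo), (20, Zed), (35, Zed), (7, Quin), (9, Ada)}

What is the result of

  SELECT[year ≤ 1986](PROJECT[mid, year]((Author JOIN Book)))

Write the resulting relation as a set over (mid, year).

{(25, 1986)}

Author ⋈ Book (natural join on mname): {(Jo, 2007, 36, eng, 19), (Quin, 1986, 25, x3, 7), (Quin, 1990, 24, p1, 7), (Quin, 1991, 9, rd, 7), (Zed, 1991, 5, k1, 16), (Zed, 1991, 5, k1, 20), (Zed, 1991, 5, k1, 35), (Zed, 2001, 7, p3, 16), (Zed, 2001, 7, p3, 20), (Zed, 2001, 7, p3, 35), (Zed, 2015, 18, x2, 16), (Zed, 2015, 18, x2, 20), (Zed, 2015, 18, x2, 35)}
Projecting to mid, year (6 duplicate(s) eliminated): {(18, 2015), (24, 1990), (25, 1986), (36, 2007), (5, 1991), (7, 2001), (9, 1991)}
Filtering on year ≤ 1986 leaves {(25, 1986)}.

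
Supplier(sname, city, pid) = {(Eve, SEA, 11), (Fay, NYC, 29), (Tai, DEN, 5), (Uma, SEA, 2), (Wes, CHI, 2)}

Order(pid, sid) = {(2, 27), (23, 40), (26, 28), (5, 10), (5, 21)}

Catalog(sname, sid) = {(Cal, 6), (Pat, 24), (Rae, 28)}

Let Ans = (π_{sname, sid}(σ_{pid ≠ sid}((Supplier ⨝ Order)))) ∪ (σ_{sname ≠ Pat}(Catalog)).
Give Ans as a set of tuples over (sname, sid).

{(Cal, 6), (Rae, 28), (Tai, 10), (Tai, 21), (Uma, 27), (Wes, 27)}

Joining Supplier and Order on pid yields {(Tai, DEN, 5, 10), (Tai, DEN, 5, 21), (Uma, SEA, 2, 27), (Wes, CHI, 2, 27)}.
Apply σ_{pid ≠ sid}; surviving tuples: {(Tai, DEN, 5, 10), (Tai, DEN, 5, 21), (Uma, SEA, 2, 27), (Wes, CHI, 2, 27)}
π_{sname, sid} gives {(Tai, 10), (Tai, 21), (Uma, 27), (Wes, 27)}.
Apply σ_{sname ≠ Pat}; surviving tuples: {(Cal, 6), (Rae, 28)}
Set union of the two operands is {(Cal, 6), (Rae, 28), (Tai, 10), (Tai, 21), (Uma, 27), (Wes, 27)}.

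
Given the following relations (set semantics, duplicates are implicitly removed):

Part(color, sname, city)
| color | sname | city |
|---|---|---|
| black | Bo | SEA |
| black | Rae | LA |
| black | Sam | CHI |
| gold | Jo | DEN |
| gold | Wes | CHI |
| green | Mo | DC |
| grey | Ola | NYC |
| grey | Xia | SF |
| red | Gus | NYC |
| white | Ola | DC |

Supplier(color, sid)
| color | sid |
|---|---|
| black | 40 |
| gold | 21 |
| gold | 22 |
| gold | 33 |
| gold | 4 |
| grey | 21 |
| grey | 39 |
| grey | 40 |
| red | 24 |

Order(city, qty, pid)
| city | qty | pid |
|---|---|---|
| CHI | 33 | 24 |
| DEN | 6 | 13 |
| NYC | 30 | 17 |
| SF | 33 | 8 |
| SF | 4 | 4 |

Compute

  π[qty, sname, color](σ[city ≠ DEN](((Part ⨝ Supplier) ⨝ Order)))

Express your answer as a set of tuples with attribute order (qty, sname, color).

{(30, Gus, red), (30, Ola, grey), (33, Sam, black), (33, Wes, gold), (33, Xia, grey), (4, Xia, grey)}

Natural join on color: {(black, Bo, SEA, 40), (black, Rae, LA, 40), (black, Sam, CHI, 40), (gold, Jo, DEN, 21), (gold, Jo, DEN, 22), (gold, Jo, DEN, 33), (gold, Jo, DEN, 4), (gold, Wes, CHI, 21), (gold, Wes, CHI, 22), (gold, Wes, CHI, 33), (gold, Wes, CHI, 4), (grey, Ola, NYC, 21), (grey, Ola, NYC, 39), (grey, Ola, NYC, 40), (grey, Xia, SF, 21), (grey, Xia, SF, 39), (grey, Xia, SF, 40), (red, Gus, NYC, 24)}
Natural join on city: {(black, Sam, CHI, 40, 33, 24), (gold, Jo, DEN, 21, 6, 13), (gold, Jo, DEN, 22, 6, 13), (gold, Jo, DEN, 33, 6, 13), (gold, Jo, DEN, 4, 6, 13), (gold, Wes, CHI, 21, 33, 24), (gold, Wes, CHI, 22, 33, 24), (gold, Wes, CHI, 33, 33, 24), (gold, Wes, CHI, 4, 33, 24), (grey, Ola, NYC, 21, 30, 17), (grey, Ola, NYC, 39, 30, 17), (grey, Ola, NYC, 40, 30, 17), (grey, Xia, SF, 21, 33, 8), (grey, Xia, SF, 21, 4, 4), (grey, Xia, SF, 39, 33, 8), (grey, Xia, SF, 39, 4, 4), (grey, Xia, SF, 40, 33, 8), (grey, Xia, SF, 40, 4, 4), (red, Gus, NYC, 24, 30, 17)}
Apply σ_{city ≠ DEN}; surviving tuples: {(black, Sam, CHI, 40, 33, 24), (gold, Wes, CHI, 21, 33, 24), (gold, Wes, CHI, 22, 33, 24), (gold, Wes, CHI, 33, 33, 24), (gold, Wes, CHI, 4, 33, 24), (grey, Ola, NYC, 21, 30, 17), (grey, Ola, NYC, 39, 30, 17), (grey, Ola, NYC, 40, 30, 17), (grey, Xia, SF, 21, 33, 8), (grey, Xia, SF, 21, 4, 4), (grey, Xia, SF, 39, 33, 8), (grey, Xia, SF, 39, 4, 4), (grey, Xia, SF, 40, 33, 8), (grey, Xia, SF, 40, 4, 4), (red, Gus, NYC, 24, 30, 17)}
Projecting to qty, sname, color (9 duplicate(s) eliminated): {(30, Gus, red), (30, Ola, grey), (33, Sam, black), (33, Wes, gold), (33, Xia, grey), (4, Xia, grey)}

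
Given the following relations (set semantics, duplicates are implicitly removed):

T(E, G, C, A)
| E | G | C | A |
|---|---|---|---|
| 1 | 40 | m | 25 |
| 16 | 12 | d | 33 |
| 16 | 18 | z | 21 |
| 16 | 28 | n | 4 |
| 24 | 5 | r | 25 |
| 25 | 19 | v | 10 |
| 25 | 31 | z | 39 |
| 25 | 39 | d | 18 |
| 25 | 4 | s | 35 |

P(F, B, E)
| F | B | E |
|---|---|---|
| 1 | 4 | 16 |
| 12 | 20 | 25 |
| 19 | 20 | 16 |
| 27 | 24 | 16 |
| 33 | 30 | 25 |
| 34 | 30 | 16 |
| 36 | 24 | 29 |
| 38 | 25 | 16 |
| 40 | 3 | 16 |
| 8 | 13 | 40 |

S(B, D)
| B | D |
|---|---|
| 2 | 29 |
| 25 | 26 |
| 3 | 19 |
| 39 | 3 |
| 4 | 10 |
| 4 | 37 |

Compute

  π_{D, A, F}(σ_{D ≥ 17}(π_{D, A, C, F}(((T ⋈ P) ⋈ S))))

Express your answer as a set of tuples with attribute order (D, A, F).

Joining T and P on E yields {(16, 12, d, 33, 1, 4), (16, 12, d, 33, 19, 20), (16, 12, d, 33, 27, 24), (16, 12, d, 33, 34, 30), (16, 12, d, 33, 38, 25), (16, 12, d, 33, 40, 3), (16, 18, z, 21, 1, 4), (16, 18, z, 21, 19, 20), (16, 18, z, 21, 27, 24), (16, 18, z, 21, 34, 30), (16, 18, z, 21, 38, 25), (16, 18, z, 21, 40, 3), (16, 28, n, 4, 1, 4), (16, 28, n, 4, 19, 20), (16, 28, n, 4, 27, 24), (16, 28, n, 4, 34, 30), (16, 28, n, 4, 38, 25), (16, 28, n, 4, 40, 3), (25, 19, v, 10, 12, 20), (25, 19, v, 10, 33, 30), (25, 31, z, 39, 12, 20), (25, 31, z, 39, 33, 30), (25, 39, d, 18, 12, 20), (25, 39, d, 18, 33, 30), (25, 4, s, 35, 12, 20), (25, 4, s, 35, 33, 30)}.
Joining (T ⋈ P) and S on B yields {(16, 12, d, 33, 1, 4, 10), (16, 12, d, 33, 1, 4, 37), (16, 12, d, 33, 38, 25, 26), (16, 12, d, 33, 40, 3, 19), (16, 18, z, 21, 1, 4, 10), (16, 18, z, 21, 1, 4, 37), (16, 18, z, 21, 38, 25, 26), (16, 18, z, 21, 40, 3, 19), (16, 28, n, 4, 1, 4, 10), (16, 28, n, 4, 1, 4, 37), (16, 28, n, 4, 38, 25, 26), (16, 28, n, 4, 40, 3, 19)}.
π_{D, A, C, F} gives {(10, 21, z, 1), (10, 33, d, 1), (10, 4, n, 1), (19, 21, z, 40), (19, 33, d, 40), (19, 4, n, 40), (26, 21, z, 38), (26, 33, d, 38), (26, 4, n, 38), (37, 21, z, 1), (37, 33, d, 1), (37, 4, n, 1)}.
Apply σ_{D ≥ 17}; surviving tuples: {(19, 21, z, 40), (19, 33, d, 40), (19, 4, n, 40), (26, 21, z, 38), (26, 33, d, 38), (26, 4, n, 38), (37, 21, z, 1), (37, 33, d, 1), (37, 4, n, 1)}
π_{D, A, F} gives {(19, 21, 40), (19, 33, 40), (19, 4, 40), (26, 21, 38), (26, 33, 38), (26, 4, 38), (37, 21, 1), (37, 33, 1), (37, 4, 1)}.

{(19, 21, 40), (19, 33, 40), (19, 4, 40), (26, 21, 38), (26, 33, 38), (26, 4, 38), (37, 21, 1), (37, 33, 1), (37, 4, 1)}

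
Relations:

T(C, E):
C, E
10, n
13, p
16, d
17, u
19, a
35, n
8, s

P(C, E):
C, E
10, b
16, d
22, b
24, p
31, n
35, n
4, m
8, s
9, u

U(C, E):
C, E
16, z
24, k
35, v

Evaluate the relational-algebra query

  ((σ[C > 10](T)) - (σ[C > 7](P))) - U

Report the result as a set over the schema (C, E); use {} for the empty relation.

{(13, p), (17, u), (19, a)}

Filtering on C > 10 leaves {(13, p), (16, d), (17, u), (19, a), (35, n)}.
Filtering on C > 7 leaves {(10, b), (16, d), (22, b), (24, p), (31, n), (35, n), (8, s), (9, u)}.
Difference: {(13, p), (16, d), (17, u), (19, a), (35, n)} with {(10, b), (16, d), (22, b), (24, p), (31, n), (35, n), (8, s), (9, u)} → {(13, p), (17, u), (19, a)}
Difference: {(13, p), (17, u), (19, a)} with {(16, z), (24, k), (35, v)} → {(13, p), (17, u), (19, a)}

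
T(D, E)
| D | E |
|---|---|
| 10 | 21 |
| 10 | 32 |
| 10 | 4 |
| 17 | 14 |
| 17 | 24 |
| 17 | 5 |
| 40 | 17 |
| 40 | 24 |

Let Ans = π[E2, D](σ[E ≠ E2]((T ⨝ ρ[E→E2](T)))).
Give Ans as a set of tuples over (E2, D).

ρ[E→E2]: schema becomes (D, E2); tuples unchanged.
T ⋈ ρ[E→E2](T) (natural join on D): {(10, 21, 21), (10, 21, 32), (10, 21, 4), (10, 32, 21), (10, 32, 32), (10, 32, 4), (10, 4, 21), (10, 4, 32), (10, 4, 4), (17, 14, 14), (17, 14, 24), (17, 14, 5), (17, 24, 14), (17, 24, 24), (17, 24, 5), (17, 5, 14), (17, 5, 24), (17, 5, 5), (40, 17, 17), (40, 17, 24), (40, 24, 17), (40, 24, 24)}
Filtering on E ≠ E2 leaves {(10, 21, 32), (10, 21, 4), (10, 32, 21), (10, 32, 4), (10, 4, 21), (10, 4, 32), (17, 14, 24), (17, 14, 5), (17, 24, 14), (17, 24, 5), (17, 5, 14), (17, 5, 24), (40, 17, 24), (40, 24, 17)}.
π[E2, D]: project onto (E2, D) (6 duplicate(s) eliminated) → {(14, 17), (17, 40), (21, 10), (24, 17), (24, 40), (32, 10), (4, 10), (5, 17)}

{(14, 17), (17, 40), (21, 10), (24, 17), (24, 40), (32, 10), (4, 10), (5, 17)}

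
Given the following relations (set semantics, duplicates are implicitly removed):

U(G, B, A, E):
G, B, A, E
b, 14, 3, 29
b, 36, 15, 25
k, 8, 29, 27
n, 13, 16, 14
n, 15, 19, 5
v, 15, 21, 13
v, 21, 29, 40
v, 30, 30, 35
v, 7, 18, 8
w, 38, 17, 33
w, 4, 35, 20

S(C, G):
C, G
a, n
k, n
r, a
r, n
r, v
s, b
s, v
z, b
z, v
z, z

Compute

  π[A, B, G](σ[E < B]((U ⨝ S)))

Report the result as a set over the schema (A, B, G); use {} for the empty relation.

{(15, 36, b), (19, 15, n), (21, 15, v)}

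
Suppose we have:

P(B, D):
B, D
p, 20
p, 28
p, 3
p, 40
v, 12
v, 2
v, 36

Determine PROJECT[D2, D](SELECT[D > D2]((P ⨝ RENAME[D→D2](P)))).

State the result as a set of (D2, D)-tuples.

ρ[D→D2]: schema becomes (B, D2); tuples unchanged.
Joining P and RENAME[D→D2](P) on B yields {(p, 20, 20), (p, 20, 28), (p, 20, 3), (p, 20, 40), (p, 28, 20), (p, 28, 28), (p, 28, 3), (p, 28, 40), (p, 3, 20), (p, 3, 28), (p, 3, 3), (p, 3, 40), (p, 40, 20), (p, 40, 28), (p, 40, 3), (p, 40, 40), (v, 12, 12), (v, 12, 2), (v, 12, 36), (v, 2, 12), (v, 2, 2), (v, 2, 36), (v, 36, 12), (v, 36, 2), (v, 36, 36)}.
Apply σ_{D > D2}; surviving tuples: {(p, 20, 3), (p, 28, 20), (p, 28, 3), (p, 40, 20), (p, 40, 28), (p, 40, 3), (v, 12, 2), (v, 36, 12), (v, 36, 2)}
π_{D2, D} gives {(12, 36), (2, 12), (2, 36), (20, 28), (20, 40), (28, 40), (3, 20), (3, 28), (3, 40)}.

{(12, 36), (2, 12), (2, 36), (20, 28), (20, 40), (28, 40), (3, 20), (3, 28), (3, 40)}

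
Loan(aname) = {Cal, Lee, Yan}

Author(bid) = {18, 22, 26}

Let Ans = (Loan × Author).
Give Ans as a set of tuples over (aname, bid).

{(Cal, 18), (Cal, 22), (Cal, 26), (Lee, 18), (Lee, 22), (Lee, 26), (Yan, 18), (Yan, 22), (Yan, 26)}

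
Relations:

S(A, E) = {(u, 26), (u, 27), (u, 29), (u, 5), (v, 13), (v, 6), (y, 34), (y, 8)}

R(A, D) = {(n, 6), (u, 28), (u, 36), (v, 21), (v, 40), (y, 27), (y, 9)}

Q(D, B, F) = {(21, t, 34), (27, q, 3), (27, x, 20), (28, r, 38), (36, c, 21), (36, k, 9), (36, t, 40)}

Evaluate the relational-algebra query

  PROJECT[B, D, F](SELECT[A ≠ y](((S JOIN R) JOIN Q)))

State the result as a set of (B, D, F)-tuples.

{(c, 36, 21), (k, 36, 9), (r, 28, 38), (t, 21, 34), (t, 36, 40)}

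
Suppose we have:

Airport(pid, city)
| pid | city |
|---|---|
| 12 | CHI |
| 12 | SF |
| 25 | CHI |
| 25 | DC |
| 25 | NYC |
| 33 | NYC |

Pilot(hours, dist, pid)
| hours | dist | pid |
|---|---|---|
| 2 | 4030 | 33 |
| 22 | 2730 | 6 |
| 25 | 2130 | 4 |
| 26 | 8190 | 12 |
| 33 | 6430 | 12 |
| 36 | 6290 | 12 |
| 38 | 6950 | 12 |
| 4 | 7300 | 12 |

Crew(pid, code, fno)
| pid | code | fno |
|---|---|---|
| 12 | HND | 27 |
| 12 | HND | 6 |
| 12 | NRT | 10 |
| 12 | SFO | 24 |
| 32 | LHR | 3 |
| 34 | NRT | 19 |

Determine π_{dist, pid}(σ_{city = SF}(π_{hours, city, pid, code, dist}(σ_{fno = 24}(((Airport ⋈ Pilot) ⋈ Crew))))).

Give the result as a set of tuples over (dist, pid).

{(6290, 12), (6430, 12), (6950, 12), (7300, 12), (8190, 12)}

Natural join on pid: {(12, CHI, 26, 8190), (12, CHI, 33, 6430), (12, CHI, 36, 6290), (12, CHI, 38, 6950), (12, CHI, 4, 7300), (12, SF, 26, 8190), (12, SF, 33, 6430), (12, SF, 36, 6290), (12, SF, 38, 6950), (12, SF, 4, 7300), (33, NYC, 2, 4030)}
Natural join on pid: {(12, CHI, 26, 8190, HND, 27), (12, CHI, 26, 8190, HND, 6), (12, CHI, 26, 8190, NRT, 10), (12, CHI, 26, 8190, SFO, 24), (12, CHI, 33, 6430, HND, 27), (12, CHI, 33, 6430, HND, 6), (12, CHI, 33, 6430, NRT, 10), (12, CHI, 33, 6430, SFO, 24), (12, CHI, 36, 6290, HND, 27), (12, CHI, 36, 6290, HND, 6), (12, CHI, 36, 6290, NRT, 10), (12, CHI, 36, 6290, SFO, 24), (12, CHI, 38, 6950, HND, 27), (12, CHI, 38, 6950, HND, 6), (12, CHI, 38, 6950, NRT, 10), (12, CHI, 38, 6950, SFO, 24), (12, CHI, 4, 7300, HND, 27), (12, CHI, 4, 7300, HND, 6), (12, CHI, 4, 7300, NRT, 10), (12, CHI, 4, 7300, SFO, 24), (12, SF, 26, 8190, HND, 27), (12, SF, 26, 8190, HND, 6), (12, SF, 26, 8190, NRT, 10), (12, SF, 26, 8190, SFO, 24), (12, SF, 33, 6430, HND, 27), (12, SF, 33, 6430, HND, 6), (12, SF, 33, 6430, NRT, 10), (12, SF, 33, 6430, SFO, 24), (12, SF, 36, 6290, HND, 27), (12, SF, 36, 6290, HND, 6), (12, SF, 36, 6290, NRT, 10), (12, SF, 36, 6290, SFO, 24), (12, SF, 38, 6950, HND, 27), (12, SF, 38, 6950, HND, 6), (12, SF, 38, 6950, NRT, 10), (12, SF, 38, 6950, SFO, 24), (12, SF, 4, 7300, HND, 27), (12, SF, 4, 7300, HND, 6), (12, SF, 4, 7300, NRT, 10), (12, SF, 4, 7300, SFO, 24)}
σ[fno = 24]: keep tuples satisfying fno = 24 → {(12, CHI, 26, 8190, SFO, 24), (12, CHI, 33, 6430, SFO, 24), (12, CHI, 36, 6290, SFO, 24), (12, CHI, 38, 6950, SFO, 24), (12, CHI, 4, 7300, SFO, 24), (12, SF, 26, 8190, SFO, 24), (12, SF, 33, 6430, SFO, 24), (12, SF, 36, 6290, SFO, 24), (12, SF, 38, 6950, SFO, 24), (12, SF, 4, 7300, SFO, 24)}
Projecting to hours, city, pid, code, dist: {(26, CHI, 12, SFO, 8190), (26, SF, 12, SFO, 8190), (33, CHI, 12, SFO, 6430), (33, SF, 12, SFO, 6430), (36, CHI, 12, SFO, 6290), (36, SF, 12, SFO, 6290), (38, CHI, 12, SFO, 6950), (38, SF, 12, SFO, 6950), (4, CHI, 12, SFO, 7300), (4, SF, 12, SFO, 7300)}
σ[city = SF]: keep tuples satisfying city = SF → {(26, SF, 12, SFO, 8190), (33, SF, 12, SFO, 6430), (36, SF, 12, SFO, 6290), (38, SF, 12, SFO, 6950), (4, SF, 12, SFO, 7300)}
Projecting to dist, pid: {(6290, 12), (6430, 12), (6950, 12), (7300, 12), (8190, 12)}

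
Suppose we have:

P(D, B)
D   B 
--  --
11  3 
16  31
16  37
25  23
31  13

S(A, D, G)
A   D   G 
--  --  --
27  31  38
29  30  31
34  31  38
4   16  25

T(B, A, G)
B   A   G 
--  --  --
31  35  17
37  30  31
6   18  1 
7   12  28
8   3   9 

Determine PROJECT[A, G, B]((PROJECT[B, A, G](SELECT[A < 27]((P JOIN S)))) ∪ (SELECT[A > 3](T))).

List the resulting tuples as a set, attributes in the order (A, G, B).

{(12, 28, 7), (18, 1, 6), (30, 31, 37), (35, 17, 31), (4, 25, 31), (4, 25, 37)}

Joining P and S on D yields {(16, 31, 4, 25), (16, 37, 4, 25), (31, 13, 27, 38), (31, 13, 34, 38)}.
σ[A < 27]: keep tuples satisfying A < 27 → {(16, 31, 4, 25), (16, 37, 4, 25)}
π[B, A, G]: project onto (B, A, G) → {(31, 4, 25), (37, 4, 25)}
σ[A > 3]: keep tuples satisfying A > 3 → {(31, 35, 17), (37, 30, 31), (6, 18, 1), (7, 12, 28)}
Set union of the two operands is {(31, 35, 17), (31, 4, 25), (37, 30, 31), (37, 4, 25), (6, 18, 1), (7, 12, 28)}.
π[A, G, B]: project onto (A, G, B) → {(12, 28, 7), (18, 1, 6), (30, 31, 37), (35, 17, 31), (4, 25, 31), (4, 25, 37)}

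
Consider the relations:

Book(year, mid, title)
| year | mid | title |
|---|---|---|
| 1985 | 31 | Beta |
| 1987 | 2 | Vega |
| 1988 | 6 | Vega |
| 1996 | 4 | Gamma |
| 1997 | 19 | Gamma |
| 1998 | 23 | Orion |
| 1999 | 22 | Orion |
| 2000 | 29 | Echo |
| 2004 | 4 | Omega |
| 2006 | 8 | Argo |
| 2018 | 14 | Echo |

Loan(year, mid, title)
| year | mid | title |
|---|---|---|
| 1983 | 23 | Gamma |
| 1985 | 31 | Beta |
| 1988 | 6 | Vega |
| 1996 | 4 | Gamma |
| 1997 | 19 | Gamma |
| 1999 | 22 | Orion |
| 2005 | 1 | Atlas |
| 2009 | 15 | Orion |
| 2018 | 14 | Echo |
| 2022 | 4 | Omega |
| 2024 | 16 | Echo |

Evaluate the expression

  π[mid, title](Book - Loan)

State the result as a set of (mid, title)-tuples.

Taking the difference: {(1987, 2, Vega), (1998, 23, Orion), (2000, 29, Echo), (2004, 4, Omega), (2006, 8, Argo)}
π[mid, title]: project onto (mid, title) → {(2, Vega), (23, Orion), (29, Echo), (4, Omega), (8, Argo)}

{(2, Vega), (23, Orion), (29, Echo), (4, Omega), (8, Argo)}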